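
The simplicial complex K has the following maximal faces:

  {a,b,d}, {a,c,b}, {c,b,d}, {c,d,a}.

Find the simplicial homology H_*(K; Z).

H_0 = Z,  H_1 = 0,  H_2 = Z.

Order the vertices as a < b < c < d. Listing each simplex with vertices in this order, K has dimension 2 with simplices:

  0-simplices (4): a, b, c, d
  1-simplices (6): ab, ac, ad, bc, bd, cd
  2-simplices (4): abc, abd, acd, bcd

so the chain groups are C_0 ≅ Z^4, C_1 ≅ Z^6, C_2 ≅ Z^4.

Boundary ∂_1: C_1 → C_0 maps an edge to its endpoints' difference, ∂[p,q] = q − p.
As a 4×6 matrix over Z this has rank 3, with invariant factors (1,1,1).

∂_2: C_2 → C_1 sends each 2-simplex [p,q,r] to [q,r] − [p,r] + [p,q]. For instance
  ∂abd = bd − ad + ab,
  ∂abc = bc − ac + ab.
The 6×4 boundary matrix has rank 3 and Smith normal form diag(1,1,1).

From H_k ≅ ker(∂_k) / im(∂_{k+1}) we obtain:

  H_0: rank C_0 − rank ∂_1 = 4 − 3 = 1, and the invariant factors of ∂_1 are all 1, so H_0 ≅ Z.
  H_1: rank ker ∂_1 − rank ∂_2 = (6 − 3) − 3 = 0, and the invariant factors of ∂_2 are all 1, so H_1 ≅ 0.
  H_2: rank ker ∂_2 − rank ∂_3 = (4 − 3) − 0 = 1, and there is no ∂_3, so H_2 ≅ Z.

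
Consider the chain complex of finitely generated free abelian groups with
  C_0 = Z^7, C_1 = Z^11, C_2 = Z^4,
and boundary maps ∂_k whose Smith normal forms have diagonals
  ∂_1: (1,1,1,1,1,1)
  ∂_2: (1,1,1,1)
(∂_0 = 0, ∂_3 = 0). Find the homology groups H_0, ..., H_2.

H_0 ≅ Z,  H_1 ≅ Z,  H_2 = 0.

H_0: b_0 = 7 − 0 − 6 = 1; torsion from ∂_1 factors > 1: none. So H_0 ≅ Z.
H_1: b_1 = 11 − 6 − 4 = 1; torsion from ∂_2 factors > 1: none. So H_1 ≅ Z.
H_2: b_2 = 4 − 4 − 0 = 0; torsion from ∂_3 factors > 1: none. So H_2 ≅ 0.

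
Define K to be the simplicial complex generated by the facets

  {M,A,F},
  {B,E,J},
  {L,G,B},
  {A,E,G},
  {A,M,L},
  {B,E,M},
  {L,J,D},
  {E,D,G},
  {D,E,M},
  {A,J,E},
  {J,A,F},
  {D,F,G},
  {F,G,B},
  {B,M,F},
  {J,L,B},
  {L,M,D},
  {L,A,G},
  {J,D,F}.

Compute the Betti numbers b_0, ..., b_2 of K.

b_0 = 1, b_1 = 2, b_2 = 1.

K has 9 vertices, 27 edges, 18 triangles.
rank ∂_0 = 0, rank ∂_1 = 8 ⇒ b_0 = 9 − 0 − 8 = 1; all invariant factors of ∂_1 are 1 so no torsion. So H_0 ≅ Z.
rank ∂_1 = 8, rank ∂_2 = 17 ⇒ b_1 = 27 − 8 − 17 = 2; all invariant factors of ∂_2 are 1 so no torsion. So H_1 ≅ Z^2.
rank ∂_2 = 17, rank ∂_3 = 0 ⇒ b_2 = 18 − 17 − 0 = 1. So H_2 ≅ Z.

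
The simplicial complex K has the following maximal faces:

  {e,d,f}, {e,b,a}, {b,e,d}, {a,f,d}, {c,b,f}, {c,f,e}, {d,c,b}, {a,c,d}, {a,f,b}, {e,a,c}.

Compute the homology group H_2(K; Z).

K has 6 vertices, 15 edges, 10 triangles.
rank ∂_2 = 10, rank ∂_3 = 0 ⇒ b_2 = 10 − 10 − 0 = 0. So H_2 ≅ 0.

H_2 = 0.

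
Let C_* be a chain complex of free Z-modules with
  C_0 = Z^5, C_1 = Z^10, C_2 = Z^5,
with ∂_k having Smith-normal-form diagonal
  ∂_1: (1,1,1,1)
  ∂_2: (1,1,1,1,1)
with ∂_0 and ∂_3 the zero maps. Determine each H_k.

H_0: b_0 = 5 − 0 − 4 = 1; torsion from ∂_1 factors > 1: none. So H_0 ≅ Z.
H_1: b_1 = 10 − 4 − 5 = 1; torsion from ∂_2 factors > 1: none. So H_1 ≅ Z.
H_2: b_2 = 5 − 5 − 0 = 0; torsion from ∂_3 factors > 1: none. So H_2 ≅ 0.

H_0 ≅ Z,  H_1 ≅ Z,  H_2 = 0.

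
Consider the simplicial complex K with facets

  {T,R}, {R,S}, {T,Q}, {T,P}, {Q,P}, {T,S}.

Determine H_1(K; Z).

We work with the vertex ordering P < Q < R < S < T. The simplices of K, each written with vertices in increasing order, are:

  0-simplices (5): P, Q, R, S, T
  1-simplices (6): PQ, PT, QT, RS, RT, ST

so the chain groups are C_0 ≅ Z^5, C_1 ≅ Z^6.

∂_1: C_1 → C_0 is given by ∂[p,q] = [q] − [p].
The 5×6 boundary matrix has rank 4 and Smith normal form diag(1,1,1,1).

From H_k ≅ ker(∂_k) / im(∂_{k+1}) we obtain:

  H_1: rank ker ∂_1 − rank ∂_2 = (6 − 4) − 0 = 2, and there is no ∂_2, so H_1 ≅ Z^2.

H_1 = Z^2.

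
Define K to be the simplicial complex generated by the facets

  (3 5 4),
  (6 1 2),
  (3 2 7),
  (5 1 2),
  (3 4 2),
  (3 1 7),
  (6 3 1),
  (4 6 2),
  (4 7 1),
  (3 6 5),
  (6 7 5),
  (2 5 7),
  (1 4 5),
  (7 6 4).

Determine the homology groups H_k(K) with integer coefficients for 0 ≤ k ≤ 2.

H_0 ≅ Z,  H_1 ≅ Z^2,  H_2 ≅ Z.

Order the vertices as 1 < 2 < 3 < 4 < 5 < 6 < 7. Listing each simplex with vertices in this order, K has dimension 2 with simplices:

  0-simplices (7): [1], [2], [3], [4], [5], [6], [7]
  1-simplices (21): [1,2], [1,3], [1,4], [1,5], [1,6], [1,7], [2,3], [2,4], [2,5], [2,6], [2,7], [3,4], [3,5], [3,6], [3,7], [4,5], [4,6], [4,7], [5,6], [5,7], [6,7]
  2-simplices (14): [1,2,5], [1,2,6], [1,3,6], [1,3,7], [1,4,5], [1,4,7], [2,3,4], [2,3,7], [2,4,6], [2,5,7], [3,4,5], [3,5,6], [4,6,7], [5,6,7]

Hence C_0 ≅ Z^7, C_1 ≅ Z^21, C_2 ≅ Z^14.

∂_1: C_1 → C_0 sends each edge [p,q] (with p < q) to q − p.
This gives a 7×21 integer matrix of rank 6; reducing to Smith normal form yields diagonal entries (1,1,1,1,1,1).

Boundary ∂_2: C_2 → C_1 sends each 2-simplex [p,q,r] to [q,r] − [p,r] + [p,q]. For instance
  ∂[2,4,6] = [4,6] − [2,6] + [2,4],
  ∂[2,3,4] = [3,4] − [2,4] + [2,3].
The 21×14 boundary matrix has rank 13 and Smith normal form diag(1,1,1,1,1,1,1,1,1,1,1,1,1).

Computing H_k = (kernel of ∂_k) / (image of ∂_{k+1}):

  H_0: rank C_0 − rank ∂_1 = 7 − 6 = 1, and the invariant factors of ∂_1 are all 1, so H_0 = Z.
  H_1: rank ker ∂_1 − rank ∂_2 = (21 − 6) − 13 = 2, and the invariant factors of ∂_2 are all 1, so H_1 = Z^2.
  H_2: rank ker ∂_2 − rank ∂_3 = (14 − 13) − 0 = 1, and there is no ∂_3, so H_2 = Z.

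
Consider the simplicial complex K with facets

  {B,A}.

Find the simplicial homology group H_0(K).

Order the vertices as A < B. Listing each simplex with vertices in this order, K has dimension 1 with simplices:

  0-simplices (2): A, B
  1-simplices (1): AB

Hence C_0 ≅ Z^2, C_1 ≅ Z^1.

∂_1: C_1 → C_0 sends each edge [p,q] (with p < q) to q − p. For instance
  ∂AB = B − A.
The 2×1 boundary matrix has rank 1 and Smith normal form diag(1).

Reading off H_k = ker ∂_k / im ∂_{k+1}:

  H_0: rank C_0 − rank ∂_1 = 2 − 1 = 1, and the invariant factors of ∂_1 are all 1, so H_0 = Z.

(K is a triangulation of the 1-simplex.)

H_0 ≅ Z.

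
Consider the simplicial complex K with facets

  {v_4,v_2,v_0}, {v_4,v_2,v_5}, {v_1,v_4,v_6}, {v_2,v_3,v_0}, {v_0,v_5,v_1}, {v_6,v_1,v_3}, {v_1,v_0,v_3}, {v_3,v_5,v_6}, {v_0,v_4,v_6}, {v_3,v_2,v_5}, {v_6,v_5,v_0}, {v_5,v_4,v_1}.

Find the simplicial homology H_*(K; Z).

H_0 = Z,  H_1 = Z/2,  H_2 = 0.

Fix the vertex order v_0 < v_1 < v_2 < v_3 < v_4 < v_5 < v_6 and write every simplex with vertices in increasing order. Then dim K = 2 and the simplices of K are:

  0-simplices (7): [v_0], [v_1], [v_2], [v_3], [v_4], [v_5], [v_6]
  1-simplices (18): (18 of them)
  2-simplices (12): (12 of them)

so the chain groups are C_0 ≅ Z^7, C_1 ≅ Z^18, C_2 ≅ Z^12.

∂_1: C_1 → C_0 sends each edge [p,q] (with p < q) to q − p. For instance
  ∂[v_3,v_5] = [v_5] − [v_3].
As a 7×18 matrix over Z this has rank 6, with invariant factors (1,1,1,1,1,1).

The boundary map ∂_2: C_2 → C_1 sends each 2-simplex [p,q,r] to [q,r] − [p,r] + [p,q]. For instance
  ∂[v_0,v_4,v_6] = [v_4,v_6] − [v_0,v_6] + [v_0,v_4],
  ∂[v_2,v_3,v_5] = [v_3,v_5] − [v_2,v_5] + [v_2,v_3].
As a 18×12 matrix over Z this has rank 12, with invariant factors (1,1,1,1,1,1,1,1,1,1,1,2).

Now H_k = ker ∂_k / im ∂_{k+1}, so:

  H_0: rank C_0 − rank ∂_1 = 7 − 6 = 1, and the invariant factors of ∂_1 are all 1, so H_0 = Z.
  H_1: rank ker ∂_1 − rank ∂_2 = (18 − 6) − 12 = 0, and ∂_2 has invariant factor 2 > 1, so H_1 = Z/2.
  H_2: rank ker ∂_2 − rank ∂_3 = (12 − 12) − 0 = 0, and there is no ∂_3, so H_2 = 0.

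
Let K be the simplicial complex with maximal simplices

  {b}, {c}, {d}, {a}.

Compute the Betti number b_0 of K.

b_0 = 4.

We work with the vertex ordering a < b < c < d. The simplices of K, each written with vertices in increasing order, are:

  0-simplices (4): a, b, c, d

Hence C_0 ≅ Z^4.

Computing H_k = (kernel of ∂_k) / (image of ∂_{k+1}):

  H_0: rank C_0 − rank ∂_1 = 4 − 0 = 4, and there is no ∂_1, so H_0 = Z^4.

(K is a triangulation of a set of 4 points.)

Hence the Betti numbers are b_0 = 4.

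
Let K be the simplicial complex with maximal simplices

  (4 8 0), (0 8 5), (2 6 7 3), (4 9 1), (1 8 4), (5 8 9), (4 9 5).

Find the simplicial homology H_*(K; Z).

H_0 ≅ Z^2,  H_1 ≅ Z,  H_2 = 0,  H_3 = 0.

Take the total order 0 < 1 < 2 < 3 < 4 < 5 < 6 < 7 < 8 < 9 on the vertex set. Then K (dimension 3) consists of the simplices:

  0-simplices (10): [0], [1], [2], [3], [4], [5], [6], [7], [8], [9]
  1-simplices (18): [0,4], [0,5], [0,8], [1,4], [1,8], [1,9], [2,3], [2,6], [2,7], [3,6], [3,7], [4,5], [4,8], [4,9], [5,8], [5,9], [6,7], [8,9]
  2-simplices (10): [0,4,8], [0,5,8], [1,4,8], [1,4,9], [2,3,6], [2,3,7], [2,6,7], [3,6,7], [4,5,9], [5,8,9]
  3-simplices (1): [2,3,6,7]

giving chain groups C_0 ≅ Z^10, C_1 ≅ Z^18, C_2 ≅ Z^10, C_3 ≅ Z^1.

Boundary ∂_1: C_1 → C_0 maps an edge to its endpoints' difference, ∂[p,q] = q − p. For instance
  ∂[5,9] = [9] − [5].
This gives a 10×18 integer matrix of rank 8; reducing to Smith normal form yields diagonal entries (1,1,1,1,1,1,1,1).

Boundary ∂_2: C_2 → C_1 acts by ∂[p,q,r] = [q,r] − [p,r] + [p,q]. For instance
  ∂[2,6,7] = [6,7] − [2,7] + [2,6],
  ∂[1,4,9] = [4,9] − [1,9] + [1,4].
The 18×10 boundary matrix has rank 9 and Smith normal form diag(1,1,1,1,1,1,1,1,1).

∂_3: C_3 → C_2 sends each 3-simplex σ to the alternating sum Σ_i (−1)^i (σ with its i-th vertex removed). For instance
  ∂[2,3,6,7] = [3,6,7] − [2,6,7] + [2,3,7] − [2,3,6].
As a 10×1 matrix over Z this has rank 1, with invariant factors (1).

From H_k ≅ ker(∂_k) / im(∂_{k+1}) we obtain:

  H_0: rank C_0 − rank ∂_1 = 10 − 8 = 2, and the invariant factors of ∂_1 are all 1, so H_0 = Z^2.
  H_1: rank ker ∂_1 − rank ∂_2 = (18 − 8) − 9 = 1, and the invariant factors of ∂_2 are all 1, so H_1 = Z.
  H_2: rank ker ∂_2 − rank ∂_3 = (10 − 9) − 1 = 0, and the invariant factors of ∂_3 are all 1, so H_2 = 0.
  H_3: rank ker ∂_3 − rank ∂_4 = (1 − 1) − 0 = 0, and there is no ∂_4, so H_3 = 0.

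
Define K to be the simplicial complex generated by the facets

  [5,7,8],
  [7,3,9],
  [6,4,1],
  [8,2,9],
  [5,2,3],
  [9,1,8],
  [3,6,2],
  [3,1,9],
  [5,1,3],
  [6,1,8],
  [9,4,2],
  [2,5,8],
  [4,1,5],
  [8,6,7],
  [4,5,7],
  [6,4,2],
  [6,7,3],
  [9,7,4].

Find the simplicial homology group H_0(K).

H_0 = Z.

K has 9 vertices, 27 edges, 18 triangles.
rank ∂_0 = 0, rank ∂_1 = 8 ⇒ b_0 = 9 − 0 − 8 = 1; all invariant factors of ∂_1 are 1 so no torsion. So H_0 = Z.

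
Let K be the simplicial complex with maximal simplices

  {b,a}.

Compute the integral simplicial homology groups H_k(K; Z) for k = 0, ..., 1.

H_0 = Z,  H_1 = 0.

Fix the vertex order a < b and write every simplex with vertices in increasing order. Then dim K = 1 and the simplices of K are:

  0-simplices (2): a, b
  1-simplices (1): ab

so the chain groups are C_0 ≅ Z^2, C_1 ≅ Z^1.

The boundary map ∂_1: C_1 → C_0 is given by ∂[p,q] = [q] − [p]. For instance
  ∂ab = b − a.
The resulting 2×1 matrix has rank 1, and its Smith normal form has invariant factors (1).

Now H_k = ker ∂_k / im ∂_{k+1}, so:

  H_0: rank C_0 − rank ∂_1 = 2 − 1 = 1, and the invariant factors of ∂_1 are all 1, so H_0 = Z.
  H_1: rank ker ∂_1 − rank ∂_2 = (1 − 1) − 0 = 0, and there is no ∂_2, so H_1 = 0.

As a check, the Euler characteristic is 2 − 1 = 1, which agrees with 1 − 0 = 1.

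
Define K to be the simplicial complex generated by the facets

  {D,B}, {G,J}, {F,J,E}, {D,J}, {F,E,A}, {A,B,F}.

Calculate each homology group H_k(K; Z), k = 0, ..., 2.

Take the total order A < B < D < E < F < G < J on the vertex set. Then K (dimension 2) consists of the simplices:

  0-simplices (7): A, B, D, E, F, G, J
  1-simplices (10): AB, AE, AF, BD, BF, DJ, EF, EJ, FJ, GJ
  2-simplices (3): ABF, AEF, EFJ

giving chain groups C_0 ≅ Z^7, C_1 ≅ Z^10, C_2 ≅ Z^3.

The boundary map ∂_1: C_1 → C_0 maps an edge to its endpoints' difference, ∂[p,q] = q − p. For instance
  ∂EF = F − E.
This gives a 7×10 integer matrix of rank 6; reducing to Smith normal form yields diagonal entries (1,1,1,1,1,1).

The boundary map ∂_2: C_2 → C_1 maps a triangle to the signed sum of its edges. For instance
  ∂ABF = BF − AF + AB,
  ∂AEF = EF − AF + AE.
As a 10×3 matrix over Z this has rank 3, with invariant factors (1,1,1).

Computing H_k = (kernel of ∂_k) / (image of ∂_{k+1}):

  H_0: rank C_0 − rank ∂_1 = 7 − 6 = 1, and the invariant factors of ∂_1 are all 1, so H_0 ≅ Z.
  H_1: rank ker ∂_1 − rank ∂_2 = (10 − 6) − 3 = 1, and the invariant factors of ∂_2 are all 1, so H_1 ≅ Z.
  H_2: rank ker ∂_2 − rank ∂_3 = (3 − 3) − 0 = 0, and there is no ∂_3, so H_2 ≅ 0.

As a check, the Euler characteristic is 7 − 10 + 3 = 0, which agrees with 1 − 1 + 0 = 0.

H_0 = Z,  H_1 = Z,  H_2 = 0.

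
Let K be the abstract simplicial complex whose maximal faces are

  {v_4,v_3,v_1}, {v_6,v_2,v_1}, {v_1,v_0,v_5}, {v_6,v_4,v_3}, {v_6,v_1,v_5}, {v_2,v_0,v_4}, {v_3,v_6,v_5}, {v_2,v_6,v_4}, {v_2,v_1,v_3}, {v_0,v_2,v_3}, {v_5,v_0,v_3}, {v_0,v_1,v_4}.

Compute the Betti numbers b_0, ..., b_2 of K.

b_0 = 1, b_1 = 0, b_2 = 0.

Fix the vertex order v_0 < v_1 < v_2 < v_3 < v_4 < v_5 < v_6 and write every simplex with vertices in increasing order. Then dim K = 2 and the simplices of K are:

  0-simplices (7): [v_0], [v_1], [v_2], [v_3], [v_4], [v_5], [v_6]
  1-simplices (18): (18 of them)
  2-simplices (12): (12 of them)

so the chain groups are C_0 ≅ Z^7, C_1 ≅ Z^18, C_2 ≅ Z^12.

The boundary map ∂_1: C_1 → C_0 is given by ∂[p,q] = [q] − [p].
This gives a 7×18 integer matrix of rank 6; reducing to Smith normal form yields diagonal entries (1,1,1,1,1,1).

∂_2: C_2 → C_1 sends each 2-simplex [p,q,r] to [q,r] − [p,r] + [p,q]. For instance
  ∂[v_2,v_4,v_6] = [v_4,v_6] − [v_2,v_6] + [v_2,v_4],
  ∂[v_3,v_5,v_6] = [v_5,v_6] − [v_3,v_6] + [v_3,v_5].
The 18×12 boundary matrix has rank 12 and Smith normal form diag(1,1,1,1,1,1,1,1,1,1,1,2).

From H_k ≅ ker(∂_k) / im(∂_{k+1}) we obtain:

  H_0: rank C_0 − rank ∂_1 = 7 − 6 = 1, and the invariant factors of ∂_1 are all 1, so H_0 ≅ Z.
  H_1: rank ker ∂_1 − rank ∂_2 = (18 − 6) − 12 = 0, and ∂_2 has invariant factor 2 > 1, so H_1 ≅ Z/2.
  H_2: rank ker ∂_2 − rank ∂_3 = (12 − 12) − 0 = 0, and there is no ∂_3, so H_2 ≅ 0.

As a check, the Euler characteristic is 7 − 18 + 12 = 1, which agrees with 1 − 0 + 0 = 1.

Hence the Betti numbers are b_0 = 1, b_1 = 0, b_2 = 0.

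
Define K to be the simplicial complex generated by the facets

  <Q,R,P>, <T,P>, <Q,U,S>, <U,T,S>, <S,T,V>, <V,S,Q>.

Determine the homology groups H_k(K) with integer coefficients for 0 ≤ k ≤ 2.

H_0 = Z,  H_1 = Z,  H_2 = 0.

Order the vertices as P < Q < R < S < T < U < V. Listing each simplex with vertices in this order, K has dimension 2 with simplices:

  0-simplices (7): P, Q, R, S, T, U, V
  1-simplices (12): PQ, PR, PT, QR, QS, QU, QV, ST, SU, SV, TU, TV
  2-simplices (5): PQR, QSU, QSV, STU, STV

Hence C_0 ≅ Z^7, C_1 ≅ Z^12, C_2 ≅ Z^5.

Boundary ∂_1: C_1 → C_0 sends each edge [p,q] (with p < q) to q − p.
As a 7×12 matrix over Z this has rank 6, with invariant factors (1,1,1,1,1,1).

Boundary ∂_2: C_2 → C_1 acts by ∂[p,q,r] = [q,r] − [p,r] + [p,q]. For instance
  ∂STV = TV − SV + ST,
  ∂QSU = SU − QU + QS.
This gives a 12×5 integer matrix of rank 5; reducing to Smith normal form yields diagonal entries (1,1,1,1,1).

Now H_k = ker ∂_k / im ∂_{k+1}, so:

  H_0: rank C_0 − rank ∂_1 = 7 − 6 = 1, and the invariant factors of ∂_1 are all 1, so H_0 = Z.
  H_1: rank ker ∂_1 − rank ∂_2 = (12 − 6) − 5 = 1, and the invariant factors of ∂_2 are all 1, so H_1 = Z.
  H_2: rank ker ∂_2 − rank ∂_3 = (5 − 5) − 0 = 0, and there is no ∂_3, so H_2 = 0.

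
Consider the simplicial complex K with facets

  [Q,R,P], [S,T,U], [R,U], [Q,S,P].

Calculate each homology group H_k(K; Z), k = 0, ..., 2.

H_0 = Z,  H_1 = Z,  H_2 = 0.

We work with the vertex ordering P < Q < R < S < T < U. The simplices of K, each written with vertices in increasing order, are:

  0-simplices (6): P, Q, R, S, T, U
  1-simplices (9): PQ, PR, PS, QR, QS, RU, ST, SU, TU
  2-simplices (3): PQR, PQS, STU

giving chain groups C_0 ≅ Z^6, C_1 ≅ Z^9, C_2 ≅ Z^3.

The boundary map ∂_1: C_1 → C_0 sends each edge [p,q] (with p < q) to q − p. For instance
  ∂QR = R − Q.
The 6×9 boundary matrix has rank 5 and Smith normal form diag(1,1,1,1,1).

∂_2: C_2 → C_1 sends each 2-simplex [p,q,r] to [q,r] − [p,r] + [p,q]. For instance
  ∂PQS = QS − PS + PQ,
  ∂PQR = QR − PR + PQ.
This gives a 9×3 integer matrix of rank 3; reducing to Smith normal form yields diagonal entries (1,1,1).

Computing H_k = (kernel of ∂_k) / (image of ∂_{k+1}):

  H_0: rank C_0 − rank ∂_1 = 6 − 5 = 1, and the invariant factors of ∂_1 are all 1, so H_0 = Z.
  H_1: rank ker ∂_1 − rank ∂_2 = (9 − 5) − 3 = 1, and the invariant factors of ∂_2 are all 1, so H_1 = Z.
  H_2: rank ker ∂_2 − rank ∂_3 = (3 − 3) − 0 = 0, and there is no ∂_3, so H_2 = 0.

As a check, the Euler characteristic is 6 − 9 + 3 = 0, which agrees with 1 − 1 + 0 = 0.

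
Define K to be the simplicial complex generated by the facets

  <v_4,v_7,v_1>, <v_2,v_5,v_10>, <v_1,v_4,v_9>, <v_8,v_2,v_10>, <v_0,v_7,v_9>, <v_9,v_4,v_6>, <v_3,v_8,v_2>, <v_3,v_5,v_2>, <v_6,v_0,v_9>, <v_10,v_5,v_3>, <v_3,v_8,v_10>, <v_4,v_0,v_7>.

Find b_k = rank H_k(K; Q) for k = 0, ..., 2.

Fix the vertex order v_0 < v_1 < v_2 < v_3 < v_4 < v_5 < v_6 < v_7 < v_8 < v_9 < v_10 and write every simplex with vertices in increasing order. Then dim K = 2 and the simplices of K are:

  0-simplices (11): [v_0], [v_1], [v_2], [v_3], [v_4], [v_5], [v_6], [v_7], [v_8], [v_9], [v_10]
  1-simplices (21): (21 of them)
  2-simplices (12): (12 of them)

giving chain groups C_0 ≅ Z^11, C_1 ≅ Z^21, C_2 ≅ Z^12.

∂_1: C_1 → C_0 sends each edge [p,q] (with p < q) to q − p. For instance
  ∂[v_8,v_10] = [v_10] − [v_8].
The 11×21 boundary matrix has rank 9 and Smith normal form diag(1,1,1,1,1,1,1,1,1).

∂_2: C_2 → C_1 maps a triangle to the signed sum of its edges. For instance
  ∂[v_1,v_4,v_9] = [v_4,v_9] − [v_1,v_9] + [v_1,v_4],
  ∂[v_0,v_6,v_9] = [v_6,v_9] − [v_0,v_9] + [v_0,v_6].
The resulting 21×12 matrix has rank 11, and its Smith normal form has invariant factors (1,1,1,1,1,1,1,1,1,1,1).

From H_k ≅ ker(∂_k) / im(∂_{k+1}) we obtain:

  H_0: rank C_0 − rank ∂_1 = 11 − 9 = 2, and the invariant factors of ∂_1 are all 1, so H_0 ≅ Z^2.
  H_1: rank ker ∂_1 − rank ∂_2 = (21 − 9) − 11 = 1, and the invariant factors of ∂_2 are all 1, so H_1 ≅ Z.
  H_2: rank ker ∂_2 − rank ∂_3 = (12 − 11) − 0 = 1, and there is no ∂_3, so H_2 ≅ Z.

As a check, the Euler characteristic is 11 − 21 + 12 = 2, which agrees with 2 − 1 + 1 = 2.
(K is a triangulation of the disjoint union of the 2-sphere S^2 and the cylinder S^1 x I.)

Hence the Betti numbers are b_0 = 2, b_1 = 1, b_2 = 1.

b_0 = 2, b_1 = 1, b_2 = 1.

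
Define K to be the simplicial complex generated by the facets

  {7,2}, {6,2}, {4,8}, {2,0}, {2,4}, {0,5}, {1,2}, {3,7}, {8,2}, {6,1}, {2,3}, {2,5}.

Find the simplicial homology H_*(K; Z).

We work with the vertex ordering 0 < 1 < 2 < 3 < 4 < 5 < 6 < 7 < 8. The simplices of K, each written with vertices in increasing order, are:

  0-simplices (9): [0], [1], [2], [3], [4], [5], [6], [7], [8]
  1-simplices (12): [0,2], [0,5], [1,2], [1,6], [2,3], [2,4], [2,5], [2,6], [2,7], [2,8], [3,7], [4,8]

so the chain groups are C_0 ≅ Z^9, C_1 ≅ Z^12.

Boundary ∂_1: C_1 → C_0 is given by ∂[p,q] = [q] − [p]. For instance
  ∂[2,8] = [8] − [2].
The resulting 9×12 matrix has rank 8, and its Smith normal form has invariant factors (1,1,1,1,1,1,1,1).

Reading off H_k = ker ∂_k / im ∂_{k+1}:

  H_0: rank C_0 − rank ∂_1 = 9 − 8 = 1, and the invariant factors of ∂_1 are all 1, so H_0 ≅ Z.
  H_1: rank ker ∂_1 − rank ∂_2 = (12 − 8) − 0 = 4, and there is no ∂_2, so H_1 ≅ Z^4.

H_0 ≅ Z,  H_1 ≅ Z^4.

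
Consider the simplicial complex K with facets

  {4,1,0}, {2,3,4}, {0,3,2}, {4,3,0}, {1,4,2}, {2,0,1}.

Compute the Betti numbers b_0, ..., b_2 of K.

b_0 = 1, b_1 = 0, b_2 = 1.

K has 5 vertices, 9 edges, 6 triangles.
rank ∂_0 = 0, rank ∂_1 = 4 ⇒ b_0 = 5 − 0 − 4 = 1; all invariant factors of ∂_1 are 1 so no torsion. So H_0 = Z.
rank ∂_1 = 4, rank ∂_2 = 5 ⇒ b_1 = 9 − 4 − 5 = 0; all invariant factors of ∂_2 are 1 so no torsion. So H_1 = 0.
rank ∂_2 = 5, rank ∂_3 = 0 ⇒ b_2 = 6 − 5 − 0 = 1. So H_2 = Z.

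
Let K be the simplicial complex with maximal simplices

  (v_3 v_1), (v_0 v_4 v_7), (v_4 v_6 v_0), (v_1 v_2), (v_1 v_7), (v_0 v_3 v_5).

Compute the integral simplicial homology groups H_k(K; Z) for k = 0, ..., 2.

H_0 = Z,  H_1 = Z,  H_2 = 0.

K has 8 vertices, 11 edges, 3 triangles.
rank ∂_0 = 0, rank ∂_1 = 7 ⇒ b_0 = 8 − 0 − 7 = 1; all invariant factors of ∂_1 are 1 so no torsion. So H_0 ≅ Z.
rank ∂_1 = 7, rank ∂_2 = 3 ⇒ b_1 = 11 − 7 − 3 = 1; all invariant factors of ∂_2 are 1 so no torsion. So H_1 ≅ Z.
rank ∂_2 = 3, rank ∂_3 = 0 ⇒ b_2 = 3 − 3 − 0 = 0. So H_2 ≅ 0.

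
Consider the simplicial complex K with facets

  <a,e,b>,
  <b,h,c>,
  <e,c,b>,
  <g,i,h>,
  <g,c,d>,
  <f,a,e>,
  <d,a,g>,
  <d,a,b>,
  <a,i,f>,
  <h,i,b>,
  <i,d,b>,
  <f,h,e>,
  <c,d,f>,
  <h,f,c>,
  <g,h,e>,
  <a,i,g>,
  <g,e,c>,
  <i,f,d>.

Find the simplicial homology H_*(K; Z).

H_0 ≅ Z,  H_1 ≅ Z ⊕ Z/2Z,  H_2 = 0.

Take the total order a < b < c < d < e < f < g < h < i on the vertex set. Then K (dimension 2) consists of the simplices:

  0-simplices (9): a, b, c, d, e, f, g, h, i
  1-simplices (27): ab, ad, ae, af, ag, ai, bc, bd, be, bh, bi, cd, ce, cf, cg, ch, df, dg, di, ef, eg, eh, fh, fi, gh, gi, hi
  2-simplices (18): abd, abe, adg, aef, afi, agi, bce, bch, bdi, bhi, cdf, cdg, ceg, cfh, dfi, efh, egh, ghi

giving chain groups C_0 ≅ Z^9, C_1 ≅ Z^27, C_2 ≅ Z^18.

Boundary ∂_1: C_1 → C_0 sends each edge [p,q] (with p < q) to q − p.
This gives a 9×27 integer matrix of rank 8; reducing to Smith normal form yields diagonal entries (1,1,1,1,1,1,1,1).

Boundary ∂_2: C_2 → C_1 sends each 2-simplex [p,q,r] to [q,r] − [p,r] + [p,q]. For instance
  ∂abe = be − ae + ab,
  ∂adg = dg − ag + ad.
As a 27×18 matrix over Z this has rank 18, with invariant factors (1,1,1,1,1,1,1,1,1,1,1,1,1,1,1,1,1,2).

Computing H_k = (kernel of ∂_k) / (image of ∂_{k+1}):

  H_0: rank C_0 − rank ∂_1 = 9 − 8 = 1, and the invariant factors of ∂_1 are all 1, so H_0 = Z.
  H_1: rank ker ∂_1 − rank ∂_2 = (27 − 8) − 18 = 1, and ∂_2 has invariant factor 2 > 1, so H_1 = Z ⊕ Z/2Z.
  H_2: rank ker ∂_2 − rank ∂_3 = (18 − 18) − 0 = 0, and there is no ∂_3, so H_2 = 0.

As a check, the Euler characteristic is 9 − 27 + 18 = 0, which agrees with 1 − 1 + 0 = 0.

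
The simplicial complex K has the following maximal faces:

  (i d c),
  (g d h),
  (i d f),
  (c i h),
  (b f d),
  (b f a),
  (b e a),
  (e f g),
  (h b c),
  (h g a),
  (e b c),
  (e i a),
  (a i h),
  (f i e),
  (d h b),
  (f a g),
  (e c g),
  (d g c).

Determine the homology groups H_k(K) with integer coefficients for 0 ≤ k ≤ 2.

H_0 ≅ Z,  H_1 ≅ Z ⊕ Z/2Z,  H_2 = 0.

Fix the vertex order a < b < c < d < e < f < g < h < i and write every simplex with vertices in increasing order. Then dim K = 2 and the simplices of K are:

  0-simplices (9): a, b, c, d, e, f, g, h, i
  1-simplices (27): ab, ae, af, ag, ah, ai, bc, bd, be, bf, bh, cd, ce, cg, ch, ci, df, dg, dh, di, ef, eg, ei, fg, fi, gh, hi
  2-simplices (18): abe, abf, aei, afg, agh, ahi, bce, bch, bdf, bdh, cdg, cdi, ceg, chi, dfi, dgh, efg, efi

giving chain groups C_0 ≅ Z^9, C_1 ≅ Z^27, C_2 ≅ Z^18.

The boundary map ∂_1: C_1 → C_0 is given by ∂[p,q] = [q] − [p].
As a 9×27 matrix over Z this has rank 8, with invariant factors (1,1,1,1,1,1,1,1).

Boundary ∂_2: C_2 → C_1 sends each 2-simplex [p,q,r] to [q,r] − [p,r] + [p,q]. For instance
  ∂ceg = eg − cg + ce,
  ∂ahi = hi − ai + ah.
The resulting 27×18 matrix has rank 18, and its Smith normal form has invariant factors (1,1,1,1,1,1,1,1,1,1,1,1,1,1,1,1,1,2).

Now H_k = ker ∂_k / im ∂_{k+1}, so:

  H_0: rank C_0 − rank ∂_1 = 9 − 8 = 1, and the invariant factors of ∂_1 are all 1, so H_0 = Z.
  H_1: rank ker ∂_1 − rank ∂_2 = (27 − 8) − 18 = 1, and ∂_2 has invariant factor 2 > 1, so H_1 = Z ⊕ Z/2Z.
  H_2: rank ker ∂_2 − rank ∂_3 = (18 − 18) − 0 = 0, and there is no ∂_3, so H_2 = 0.

(K is a triangulation of the Klein bottle.)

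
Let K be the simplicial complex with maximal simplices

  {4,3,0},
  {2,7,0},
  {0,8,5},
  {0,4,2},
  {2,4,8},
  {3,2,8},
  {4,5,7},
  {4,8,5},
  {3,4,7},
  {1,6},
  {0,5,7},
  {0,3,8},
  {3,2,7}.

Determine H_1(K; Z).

Take the total order 0 < 1 < 2 < 3 < 4 < 5 < 6 < 7 < 8 on the vertex set. Then K (dimension 2) consists of the simplices:

  0-simplices (9): [0], [1], [2], [3], [4], [5], [6], [7], [8]
  1-simplices (19): [0,2], [0,3], [0,4], [0,5], [0,7], [0,8], [1,6], [2,3], [2,4], [2,7], [2,8], [3,4], [3,7], [3,8], [4,5], [4,7], [4,8], [5,7], [5,8]
  2-simplices (12): [0,2,4], [0,2,7], [0,3,4], [0,3,8], [0,5,7], [0,5,8], [2,3,7], [2,3,8], [2,4,8], [3,4,7], [4,5,7], [4,5,8]

so the chain groups are C_0 ≅ Z^9, C_1 ≅ Z^19, C_2 ≅ Z^12.

The boundary map ∂_1: C_1 → C_0 sends each edge [p,q] (with p < q) to q − p. For instance
  ∂[0,7] = [7] − [0].
The 9×19 boundary matrix has rank 7 and Smith normal form diag(1,1,1,1,1,1,1).

The boundary map ∂_2: C_2 → C_1 acts by ∂[p,q,r] = [q,r] − [p,r] + [p,q]. For instance
  ∂[0,5,8] = [5,8] − [0,8] + [0,5],
  ∂[2,4,8] = [4,8] − [2,8] + [2,4].
This gives a 19×12 integer matrix of rank 12; reducing to Smith normal form yields diagonal entries (1,1,1,1,1,1,1,1,1,1,1,2).

Now H_k = ker ∂_k / im ∂_{k+1}, so:

  H_1: rank ker ∂_1 − rank ∂_2 = (19 − 7) − 12 = 0, and ∂_2 has invariant factor 2 > 1, so H_1 ≅ Z/2.

H_1 ≅ Z/2.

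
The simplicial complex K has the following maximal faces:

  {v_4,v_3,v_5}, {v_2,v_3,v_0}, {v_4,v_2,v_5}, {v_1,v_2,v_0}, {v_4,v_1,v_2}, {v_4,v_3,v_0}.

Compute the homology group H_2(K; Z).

Fix the vertex order v_0 < v_1 < v_2 < v_3 < v_4 < v_5 and write every simplex with vertices in increasing order. Then dim K = 2 and the simplices of K are:

  0-simplices (6): [v_0], [v_1], [v_2], [v_3], [v_4], [v_5]
  1-simplices (12): [v_0,v_1], [v_0,v_2], [v_0,v_3], [v_0,v_4], [v_1,v_2], [v_1,v_4], [v_2,v_3], [v_2,v_4], [v_2,v_5], [v_3,v_4], [v_3,v_5], [v_4,v_5]
  2-simplices (6): [v_0,v_1,v_2], [v_0,v_2,v_3], [v_0,v_3,v_4], [v_1,v_2,v_4], [v_2,v_4,v_5], [v_3,v_4,v_5]

Hence C_0 ≅ Z^6, C_1 ≅ Z^12, C_2 ≅ Z^6.

The boundary map ∂_1: C_1 → C_0 sends each edge [p,q] (with p < q) to q − p.
The 6×12 boundary matrix has rank 5 and Smith normal form diag(1,1,1,1,1).

Boundary ∂_2: C_2 → C_1 acts by ∂[p,q,r] = [q,r] − [p,r] + [p,q]. For instance
  ∂[v_3,v_4,v_5] = [v_4,v_5] − [v_3,v_5] + [v_3,v_4],
  ∂[v_0,v_2,v_3] = [v_2,v_3] − [v_0,v_3] + [v_0,v_2].
The 12×6 boundary matrix has rank 6 and Smith normal form diag(1,1,1,1,1,1).

Computing H_k = (kernel of ∂_k) / (image of ∂_{k+1}):

  H_2: rank ker ∂_2 − rank ∂_3 = (6 − 6) − 0 = 0, and there is no ∂_3, so H_2 = 0.

H_2 = 0.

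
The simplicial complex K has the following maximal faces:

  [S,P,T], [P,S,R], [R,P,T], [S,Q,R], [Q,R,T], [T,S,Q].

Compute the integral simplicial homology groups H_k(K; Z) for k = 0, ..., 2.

Take the total order P < Q < R < S < T on the vertex set. Then K (dimension 2) consists of the simplices:

  0-simplices (5): P, Q, R, S, T
  1-simplices (9): PR, PS, PT, QR, QS, QT, RS, RT, ST
  2-simplices (6): PRS, PRT, PST, QRS, QRT, QST

Hence C_0 ≅ Z^5, C_1 ≅ Z^9, C_2 ≅ Z^6.

The boundary map ∂_1: C_1 → C_0 maps an edge to its endpoints' difference, ∂[p,q] = q − p. For instance
  ∂RS = S − R.
As a 5×9 matrix over Z this has rank 4, with invariant factors (1,1,1,1).

Boundary ∂_2: C_2 → C_1 acts by ∂[p,q,r] = [q,r] − [p,r] + [p,q]. For instance
  ∂PST = ST − PT + PS,
  ∂QRT = RT − QT + QR.
This gives a 9×6 integer matrix of rank 5; reducing to Smith normal form yields diagonal entries (1,1,1,1,1).

Computing H_k = (kernel of ∂_k) / (image of ∂_{k+1}):

  H_0: rank C_0 − rank ∂_1 = 5 − 4 = 1, and the invariant factors of ∂_1 are all 1, so H_0 = Z.
  H_1: rank ker ∂_1 − rank ∂_2 = (9 − 4) − 5 = 0, and the invariant factors of ∂_2 are all 1, so H_1 = 0.
  H_2: rank ker ∂_2 − rank ∂_3 = (6 − 5) − 0 = 1, and there is no ∂_3, so H_2 = Z.

As a check, the Euler characteristic is 5 − 9 + 6 = 2, which agrees with 1 − 0 + 1 = 2.

H_0 ≅ Z,  H_1 = 0,  H_2 ≅ Z.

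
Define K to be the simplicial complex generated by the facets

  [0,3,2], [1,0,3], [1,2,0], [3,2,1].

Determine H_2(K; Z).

We work with the vertex ordering 0 < 1 < 2 < 3. The simplices of K, each written with vertices in increasing order, are:

  0-simplices (4): [0], [1], [2], [3]
  1-simplices (6): [0,1], [0,2], [0,3], [1,2], [1,3], [2,3]
  2-simplices (4): [0,1,2], [0,1,3], [0,2,3], [1,2,3]

Hence C_0 ≅ Z^4, C_1 ≅ Z^6, C_2 ≅ Z^4.

The boundary map ∂_1: C_1 → C_0 sends each edge [p,q] (with p < q) to q − p. For instance
  ∂[1,2] = [2] − [1].
The resulting 4×6 matrix has rank 3, and its Smith normal form has invariant factors (1,1,1).

The boundary map ∂_2: C_2 → C_1 sends each 2-simplex [p,q,r] to [q,r] − [p,r] + [p,q]. For instance
  ∂[0,1,2] = [1,2] − [0,2] + [0,1],
  ∂[1,2,3] = [2,3] − [1,3] + [1,2].
As a 6×4 matrix over Z this has rank 3, with invariant factors (1,1,1).

From H_k ≅ ker(∂_k) / im(∂_{k+1}) we obtain:

  H_2: rank ker ∂_2 − rank ∂_3 = (4 − 3) − 0 = 1, and there is no ∂_3, so H_2 = Z.

H_2 = Z.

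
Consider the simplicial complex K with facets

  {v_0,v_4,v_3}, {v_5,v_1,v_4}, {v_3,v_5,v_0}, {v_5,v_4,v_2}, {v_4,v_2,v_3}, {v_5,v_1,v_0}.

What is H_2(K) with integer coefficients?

Order the vertices as v_0 < v_1 < v_2 < v_3 < v_4 < v_5. Listing each simplex with vertices in this order, K has dimension 2 with simplices:

  0-simplices (6): [v_0], [v_1], [v_2], [v_3], [v_4], [v_5]
  1-simplices (12): [v_0,v_1], [v_0,v_3], [v_0,v_4], [v_0,v_5], [v_1,v_4], [v_1,v_5], [v_2,v_3], [v_2,v_4], [v_2,v_5], [v_3,v_4], [v_3,v_5], [v_4,v_5]
  2-simplices (6): [v_0,v_1,v_5], [v_0,v_3,v_4], [v_0,v_3,v_5], [v_1,v_4,v_5], [v_2,v_3,v_4], [v_2,v_4,v_5]

Hence C_0 ≅ Z^6, C_1 ≅ Z^12, C_2 ≅ Z^6.

The boundary map ∂_1: C_1 → C_0 maps an edge to its endpoints' difference, ∂[p,q] = q − p. For instance
  ∂[v_3,v_5] = [v_5] − [v_3].
The resulting 6×12 matrix has rank 5, and its Smith normal form has invariant factors (1,1,1,1,1).

∂_2: C_2 → C_1 sends each 2-simplex [p,q,r] to [q,r] − [p,r] + [p,q]. For instance
  ∂[v_2,v_3,v_4] = [v_3,v_4] − [v_2,v_4] + [v_2,v_3],
  ∂[v_0,v_3,v_5] = [v_3,v_5] − [v_0,v_5] + [v_0,v_3].
The 12×6 boundary matrix has rank 6 and Smith normal form diag(1,1,1,1,1,1).

Now H_k = ker ∂_k / im ∂_{k+1}, so:

  H_2: rank ker ∂_2 − rank ∂_3 = (6 − 6) − 0 = 0, and there is no ∂_3, so H_2 = 0.

H_2 = 0.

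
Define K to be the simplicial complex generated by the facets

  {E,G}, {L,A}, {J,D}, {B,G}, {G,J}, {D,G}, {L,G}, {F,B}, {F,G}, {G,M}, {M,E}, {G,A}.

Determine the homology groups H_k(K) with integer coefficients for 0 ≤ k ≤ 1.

H_0 ≅ Z,  H_1 ≅ Z^4.

Order the vertices as A < B < D < E < F < G < J < L < M. Listing each simplex with vertices in this order, K has dimension 1 with simplices:

  0-simplices (9): A, B, D, E, F, G, J, L, M
  1-simplices (12): AG, AL, BF, BG, DG, DJ, EG, EM, FG, GJ, GL, GM

Hence C_0 ≅ Z^9, C_1 ≅ Z^12.

Boundary ∂_1: C_1 → C_0 sends each edge [p,q] (with p < q) to q − p. For instance
  ∂GL = L − G.
As a 9×12 matrix over Z this has rank 8, with invariant factors (1,1,1,1,1,1,1,1).

From H_k ≅ ker(∂_k) / im(∂_{k+1}) we obtain:

  H_0: rank C_0 − rank ∂_1 = 9 − 8 = 1, and the invariant factors of ∂_1 are all 1, so H_0 = Z.
  H_1: rank ker ∂_1 − rank ∂_2 = (12 − 8) − 0 = 4, and there is no ∂_2, so H_1 = Z^4.

As a check, the Euler characteristic is 9 − 12 = -3, which agrees with 1 − 4 = -3.
(K is a triangulation of a wedge of 4 circles.)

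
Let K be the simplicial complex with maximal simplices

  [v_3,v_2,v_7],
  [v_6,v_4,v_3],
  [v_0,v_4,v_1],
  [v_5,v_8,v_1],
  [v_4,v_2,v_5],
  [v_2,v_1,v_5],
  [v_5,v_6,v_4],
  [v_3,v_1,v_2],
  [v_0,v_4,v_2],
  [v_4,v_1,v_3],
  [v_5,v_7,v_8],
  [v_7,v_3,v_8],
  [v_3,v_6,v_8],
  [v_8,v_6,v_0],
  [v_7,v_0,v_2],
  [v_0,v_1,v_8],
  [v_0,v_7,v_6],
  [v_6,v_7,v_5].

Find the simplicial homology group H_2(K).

Fix the vertex order v_0 < v_1 < v_2 < v_3 < v_4 < v_5 < v_6 < v_7 < v_8 and write every simplex with vertices in increasing order. Then dim K = 2 and the simplices of K are:

  0-simplices (9): [v_0], [v_1], [v_2], [v_3], [v_4], [v_5], [v_6], [v_7], [v_8]
  1-simplices (27): (27 of them)
  2-simplices (18): (18 of them)

giving chain groups C_0 ≅ Z^9, C_1 ≅ Z^27, C_2 ≅ Z^18.

∂_1: C_1 → C_0 is given by ∂[p,q] = [q] − [p]. For instance
  ∂[v_2,v_4] = [v_4] − [v_2].
This gives a 9×27 integer matrix of rank 8; reducing to Smith normal form yields diagonal entries (1,1,1,1,1,1,1,1).

∂_2: C_2 → C_1 maps a triangle to the signed sum of its edges. For instance
  ∂[v_3,v_7,v_8] = [v_7,v_8] − [v_3,v_8] + [v_3,v_7],
  ∂[v_1,v_2,v_3] = [v_2,v_3] − [v_1,v_3] + [v_1,v_2].
The resulting 27×18 matrix has rank 18, and its Smith normal form has invariant factors (1,1,1,1,1,1,1,1,1,1,1,1,1,1,1,1,1,2).

Computing H_k = (kernel of ∂_k) / (image of ∂_{k+1}):

  H_2: rank ker ∂_2 − rank ∂_3 = (18 − 18) − 0 = 0, and there is no ∂_3, so H_2 ≅ 0.

(K is a triangulation of the Klein bottle.)

H_2 = 0.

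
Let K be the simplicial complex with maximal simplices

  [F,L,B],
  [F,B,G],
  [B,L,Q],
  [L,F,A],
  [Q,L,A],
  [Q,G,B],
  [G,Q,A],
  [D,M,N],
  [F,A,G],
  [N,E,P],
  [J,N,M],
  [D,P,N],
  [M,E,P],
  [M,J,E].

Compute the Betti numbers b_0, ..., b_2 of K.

Fix the vertex order A < B < D < E < F < G < J < L < M < N < P < Q and write every simplex with vertices in increasing order. Then dim K = 2 and the simplices of K are:

  0-simplices (12): A, B, D, E, F, G, J, L, M, N, P, Q
  1-simplices (24): AF, AG, AL, AQ, BF, BG, BL, BQ, DM, DN, DP, EJ, EM, EN, EP, FG, FL, GQ, JM, JN, LQ, MN, MP, NP
  2-simplices (14): AFG, AFL, AGQ, ALQ, BFG, BFL, BGQ, BLQ, DMN, DNP, EJM, EMP, ENP, JMN

Hence C_0 ≅ Z^12, C_1 ≅ Z^24, C_2 ≅ Z^14.

∂_1: C_1 → C_0 maps an edge to its endpoints' difference, ∂[p,q] = q − p. For instance
  ∂GQ = Q − G.
This gives a 12×24 integer matrix of rank 10; reducing to Smith normal form yields diagonal entries (1,1,1,1,1,1,1,1,1,1).

The boundary map ∂_2: C_2 → C_1 maps a triangle to the signed sum of its edges. For instance
  ∂BLQ = LQ − BQ + BL,
  ∂BGQ = GQ − BQ + BG.
The resulting 24×14 matrix has rank 13, and its Smith normal form has invariant factors (1,1,1,1,1,1,1,1,1,1,1,1,1).

Now H_k = ker ∂_k / im ∂_{k+1}, so:

  H_0: rank C_0 − rank ∂_1 = 12 − 10 = 2, and the invariant factors of ∂_1 are all 1, so H_0 = Z^2.
  H_1: rank ker ∂_1 − rank ∂_2 = (24 − 10) − 13 = 1, and the invariant factors of ∂_2 are all 1, so H_1 = Z.
  H_2: rank ker ∂_2 − rank ∂_3 = (14 − 13) − 0 = 1, and there is no ∂_3, so H_2 = Z.

(K is a triangulation of the disjoint union of the cylinder S^1 x I and the 2-sphere S^2.)

Hence the Betti numbers are b_0 = 2, b_1 = 1, b_2 = 1.

b_0 = 2, b_1 = 1, b_2 = 1.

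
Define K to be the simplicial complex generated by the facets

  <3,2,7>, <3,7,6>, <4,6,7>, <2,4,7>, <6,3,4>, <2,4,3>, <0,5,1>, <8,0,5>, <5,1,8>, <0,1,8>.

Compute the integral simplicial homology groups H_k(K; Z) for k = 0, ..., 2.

H_0 = Z^2,  H_1 = 0,  H_2 = Z^2.

Fix the vertex order 0 < 1 < 2 < 3 < 4 < 5 < 6 < 7 < 8 and write every simplex with vertices in increasing order. Then dim K = 2 and the simplices of K are:

  0-simplices (9): [0], [1], [2], [3], [4], [5], [6], [7], [8]
  1-simplices (15): [0,1], [0,5], [0,8], [1,5], [1,8], [2,3], [2,4], [2,7], [3,4], [3,6], [3,7], [4,6], [4,7], [5,8], [6,7]
  2-simplices (10): [0,1,5], [0,1,8], [0,5,8], [1,5,8], [2,3,4], [2,3,7], [2,4,7], [3,4,6], [3,6,7], [4,6,7]

so the chain groups are C_0 ≅ Z^9, C_1 ≅ Z^15, C_2 ≅ Z^10.

Boundary ∂_1: C_1 → C_0 sends each edge [p,q] (with p < q) to q − p. For instance
  ∂[2,4] = [4] − [2].
The resulting 9×15 matrix has rank 7, and its Smith normal form has invariant factors (1,1,1,1,1,1,1).

∂_2: C_2 → C_1 maps a triangle to the signed sum of its edges. For instance
  ∂[1,5,8] = [5,8] − [1,8] + [1,5],
  ∂[3,6,7] = [6,7] − [3,7] + [3,6].
As a 15×10 matrix over Z this has rank 8, with invariant factors (1,1,1,1,1,1,1,1).

Computing H_k = (kernel of ∂_k) / (image of ∂_{k+1}):

  H_0: rank C_0 − rank ∂_1 = 9 − 7 = 2, and the invariant factors of ∂_1 are all 1, so H_0 ≅ Z^2.
  H_1: rank ker ∂_1 − rank ∂_2 = (15 − 7) − 8 = 0, and the invariant factors of ∂_2 are all 1, so H_1 ≅ 0.
  H_2: rank ker ∂_2 − rank ∂_3 = (10 − 8) − 0 = 2, and there is no ∂_3, so H_2 ≅ Z^2.

As a check, the Euler characteristic is 9 − 15 + 10 = 4, which agrees with 2 − 0 + 2 = 4.
(K is a triangulation of the disjoint union of the 2-sphere S^2 and the 2-sphere S^2.)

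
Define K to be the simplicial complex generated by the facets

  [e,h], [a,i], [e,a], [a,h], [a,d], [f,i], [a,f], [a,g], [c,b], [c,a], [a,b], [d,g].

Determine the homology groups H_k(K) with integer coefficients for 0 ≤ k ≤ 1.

We work with the vertex ordering a < b < c < d < e < f < g < h < i. The simplices of K, each written with vertices in increasing order, are:

  0-simplices (9): a, b, c, d, e, f, g, h, i
  1-simplices (12): ab, ac, ad, ae, af, ag, ah, ai, bc, dg, eh, fi

so the chain groups are C_0 ≅ Z^9, C_1 ≅ Z^12.

Boundary ∂_1: C_1 → C_0 is given by ∂[p,q] = [q] − [p]. For instance
  ∂ab = b − a.
The 9×12 boundary matrix has rank 8 and Smith normal form diag(1,1,1,1,1,1,1,1).

From H_k ≅ ker(∂_k) / im(∂_{k+1}) we obtain:

  H_0: rank C_0 − rank ∂_1 = 9 − 8 = 1, and the invariant factors of ∂_1 are all 1, so H_0 = Z.
  H_1: rank ker ∂_1 − rank ∂_2 = (12 − 8) − 0 = 4, and there is no ∂_2, so H_1 = Z^4.

(K is a triangulation of a wedge of 4 circles.)

H_0 ≅ Z,  H_1 ≅ Z^4.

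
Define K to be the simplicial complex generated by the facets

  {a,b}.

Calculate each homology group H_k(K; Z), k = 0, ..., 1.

Order the vertices as a < b. Listing each simplex with vertices in this order, K has dimension 1 with simplices:

  0-simplices (2): a, b
  1-simplices (1): ab

so the chain groups are C_0 ≅ Z^2, C_1 ≅ Z^1.

Boundary ∂_1: C_1 → C_0 sends each edge [p,q] (with p < q) to q − p. For instance
  ∂ab = b − a.
As a 2×1 matrix over Z this has rank 1, with invariant factors (1).

Reading off H_k = ker ∂_k / im ∂_{k+1}:

  H_0: rank C_0 − rank ∂_1 = 2 − 1 = 1, and the invariant factors of ∂_1 are all 1, so H_0 = Z.
  H_1: rank ker ∂_1 − rank ∂_2 = (1 − 1) − 0 = 0, and there is no ∂_2, so H_1 = 0.

As a check, the Euler characteristic is 2 − 1 = 1, which agrees with 1 − 0 = 1.

H_0 = Z,  H_1 = 0.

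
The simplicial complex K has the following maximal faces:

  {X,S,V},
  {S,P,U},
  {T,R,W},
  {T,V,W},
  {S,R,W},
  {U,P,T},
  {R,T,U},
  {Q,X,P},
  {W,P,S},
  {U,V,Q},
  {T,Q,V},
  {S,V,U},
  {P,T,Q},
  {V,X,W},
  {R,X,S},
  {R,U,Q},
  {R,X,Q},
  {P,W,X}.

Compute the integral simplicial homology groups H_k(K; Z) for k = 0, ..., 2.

Order the vertices as P < Q < R < S < T < U < V < W < X. Listing each simplex with vertices in this order, K has dimension 2 with simplices:

  0-simplices (9): P, Q, R, S, T, U, V, W, X
  1-simplices (27): PQ, PS, PT, PU, PW, PX, QR, QT, QU, QV, QX, RS, RT, RU, RW, RX, SU, SV, SW, SX, TU, TV, TW, UV, VW, VX, WX
  2-simplices (18): PQT, PQX, PSU, PSW, PTU, PWX, QRU, QRX, QTV, QUV, RSW, RSX, RTU, RTW, SUV, SVX, TVW, VWX

Hence C_0 ≅ Z^9, C_1 ≅ Z^27, C_2 ≅ Z^18.

Boundary ∂_1: C_1 → C_0 sends each edge [p,q] (with p < q) to q − p. For instance
  ∂PQ = Q − P.
The 9×27 boundary matrix has rank 8 and Smith normal form diag(1,1,1,1,1,1,1,1).

Boundary ∂_2: C_2 → C_1 maps a triangle to the signed sum of its edges. For instance
  ∂PTU = TU − PU + PT,
  ∂SUV = UV − SV + SU.
The resulting 27×18 matrix has rank 18, and its Smith normal form has invariant factors (1,1,1,1,1,1,1,1,1,1,1,1,1,1,1,1,1,2).

Computing H_k = (kernel of ∂_k) / (image of ∂_{k+1}):

  H_0: rank C_0 − rank ∂_1 = 9 − 8 = 1, and the invariant factors of ∂_1 are all 1, so H_0 = Z.
  H_1: rank ker ∂_1 − rank ∂_2 = (27 − 8) − 18 = 1, and ∂_2 has invariant factor 2 > 1, so H_1 = Z ⊕ Z/2.
  H_2: rank ker ∂_2 − rank ∂_3 = (18 − 18) − 0 = 0, and there is no ∂_3, so H_2 = 0.

As a check, the Euler characteristic is 9 − 27 + 18 = 0, which agrees with 1 − 1 + 0 = 0.

H_0 = Z,  H_1 = Z ⊕ Z/2,  H_2 = 0.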